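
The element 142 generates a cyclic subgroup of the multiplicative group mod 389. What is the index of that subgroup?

The order of 142 must divide φ(389) = 389 − 1 = 388 = 2^2 · 97.
Divisors of 388: 1, 2, 4, 97, 194, 388.
Compute 142^d (mod 389) for the divisors d until we hit 1:
142^1 ≡ 142 (mod 389)
142^2 ≡ 325 (mod 389)
142^4 ≡ 206 (mod 389)
142^97 ≡ 1 (mod 389) ✓
The order of 142 is 97, so the subgroup it generates has 97 elements.
[(Z/389Z)^× : ⟨142⟩] = 388/97 = 4.

4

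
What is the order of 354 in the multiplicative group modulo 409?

136

Since 354 ∈ (Z/409Z)^×, its order divides φ(409) = 409 − 1 = 408 = 2^3 · 3 · 17.
Divisors of 408: 1, 2, 3, 4, 6, 8, 12, 17, 24, 34, 51, 68, 102, 136, 204, 408.
Evaluate successive powers at the divisors of 408:
354^1 ≡ 354 (mod 409)
354^2 ≡ 162 (mod 409)
354^3 ≡ 88 (mod 409)
354^4 ≡ 68 (mod 409)
354^6 ≡ 382 (mod 409)
354^8 ≡ 125 (mod 409)
354^12 ≡ 320 (mod 409)
354^17 ≡ 343 (mod 409)
354^24 ≡ 150 (mod 409)
354^34 ≡ 266 (mod 409)
354^51 ≡ 31 (mod 409)
354^68 ≡ 408 (mod 409)
354^102 ≡ 143 (mod 409)
354^136 ≡ 1 (mod 409) ✓
Therefore the multiplicative order of 354 modulo 409 is 136.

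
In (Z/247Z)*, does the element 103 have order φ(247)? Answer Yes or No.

247 = 13 · 19 is a product of two distinct odd primes, so (Z/247Z)^× ≅ (Z/13Z)^× × (Z/19Z)^× is not cyclic.
No primitive root modulo 247 exists; in particular 103 is not one.

No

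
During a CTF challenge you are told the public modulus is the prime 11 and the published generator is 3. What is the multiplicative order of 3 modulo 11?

5

Since 3 ∈ (Z/11Z)^×, its order divides φ(11) = 11 − 1 = 10 = 2 · 5.
Divisors of 10: 1, 2, 5, 10.
Test each divisor d:
3^1 ≡ 3 (mod 11)
3^2 ≡ 9 (mod 11)
3^5 ≡ 1 (mod 11) ✓
So ord_11(3) = 5.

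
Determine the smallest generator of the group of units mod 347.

2

φ(347) = 347 − 1 = 346 = 2 · 173.
Test candidates g = 2, 3, … against the prime factors q ∈ {2, 173} of φ(347): g is a generator iff g^(346/q) ≢ 1 for every such q.
g = 2: 2^173 ≡ 346; 2^2 ≡ 4 — none is 1, so 2 is a primitive root.
So 2 is the smallest generator of (Z/347Z)^×.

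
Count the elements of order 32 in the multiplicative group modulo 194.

16

φ(194) = φ(2)·φ(97) = 1·96 = 96 = 2^5 · 3.
In a cyclic group of order 96, there are φ(d) elements of order d for each divisor d of 96, and zero for non-divisors.
32 = 2^5 divides 96, and φ(32) = 16.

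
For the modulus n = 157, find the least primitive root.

5

φ(157) = 157 − 1 = 156 = 2^2 · 3 · 13.
g is a primitive root iff g^(156/q) ≢ 1 (mod 157) for each prime q ∈ {2, 3, 13}.
g = 2: 2^78 ≡ 156; 2^52 ≡ 1 — hits 1, so not a primitive root.
g = 3: 3^78 ≡ 1 — hits 1, so not a primitive root.
g = 4: 4^78 ≡ 1 — hits 1, so not a primitive root.
g = 5: 5^78 ≡ 156; 5^52 ≡ 12; 5^12 ≡ 130 — none is 1, so 5 is a primitive root.
The smallest primitive root modulo 157 is 5.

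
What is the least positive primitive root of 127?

3

φ(127) = 127 − 1 = 126 = 2 · 3^2 · 7.
Test candidates g = 2, 3, … against the prime factors q ∈ {2, 3, 7} of φ(127): g is a generator iff g^(126/q) ≢ 1 for every such q.
g = 2: 2^63 ≡ 1 — hits 1, so not a primitive root.
g = 3: 3^63 ≡ 126; 3^42 ≡ 107; 3^18 ≡ 4 — none is 1, so 3 is a primitive root.
So 3 is the smallest generator of (Z/127Z)^×.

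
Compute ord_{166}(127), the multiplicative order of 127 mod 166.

The order of 127 must divide φ(166) = φ(2)·φ(83) = 1·82 = 82 = 2 · 41.
Divisors of 82: 1, 2, 41, 82.
Compute 127^d (mod 166) for the divisors d until we hit 1:
127^1 ≡ 127 (mod 166)
127^2 ≡ 27 (mod 166)
127^41 ≡ 1 (mod 166) ✓
Therefore the multiplicative order of 127 modulo 166 is 41.

41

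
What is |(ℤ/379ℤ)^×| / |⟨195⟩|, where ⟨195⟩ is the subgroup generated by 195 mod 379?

By Lagrange's theorem, ord_379(195) divides φ(379) = 379 − 1 = 378 = 2 · 3^3 · 7.
Divisors of 378: 1, 2, 3, 6, 7, 9, 14, 18, 21, 27, 42, 54, 63, 126, 189, 378.
Evaluate successive powers at the divisors of 378:
195^1 ≡ 195
195^2 ≡ 125
195^3 ≡ 119
195^6 ≡ 138
195^7 ≡ 1
Thus |⟨195⟩| = ord(195) = 7.
[(Z/379Z)^× : ⟨195⟩] = 378/7 = 54.

54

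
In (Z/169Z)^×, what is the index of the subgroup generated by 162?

Since 162 ∈ (Z/169Z)^×, its order divides φ(169) = φ(13^2) = 13·(13−1) = 156 = 2^2 · 3 · 13.
Divisors of 156: 1, 2, 3, 4, 6, 12, 13, 26, 39, 52, 78, 156.
Evaluate successive powers at the divisors of 156:
162^1 ≡ 162 (mod 169)
162^2 ≡ 49 (mod 169)
162^3 ≡ 164 (mod 169)
162^4 ≡ 35 (mod 169)
162^6 ≡ 25 (mod 169)
162^12 ≡ 118 (mod 169)
162^13 ≡ 19 (mod 169)
162^26 ≡ 23 (mod 169)
162^39 ≡ 99 (mod 169)
162^52 ≡ 22 (mod 169)
162^78 ≡ 168 (mod 169)
162^156 ≡ 1 (mod 169) ✓
So ord_169(162) = 156, hence |⟨162⟩| = 156.
The index is φ(169) / ord(162) = 156 / 156 = 1.

1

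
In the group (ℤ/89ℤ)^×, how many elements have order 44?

φ(89) = 89 − 1 = 88 = 2^3 · 11.
(Z/89Z)^× is cyclic (|G| = 88); a cyclic group of order m has exactly φ(d) elements of each order d | m, and none otherwise.
44 = 2^2 · 11 divides 88, and φ(44) = 20.

20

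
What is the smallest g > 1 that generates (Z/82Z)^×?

φ(82) = φ(2)·φ(41) = 1·40 = 40 = 2^3 · 5.
g is a primitive root iff g^(40/q) ≢ 1 (mod 82) for each prime q ∈ {2, 5}.
g = 2: gcd(2, 82) = 2 > 1, not a unit — skip.
g = 3: 3^20 ≡ 81; 3^8 ≡ 1 — hits 1, so not a primitive root.
g = 4: gcd(4, 82) = 2 > 1, not a unit — skip.
g = 5: 5^20 ≡ 1 — hits 1, so not a primitive root.
g = 6: gcd(6, 82) = 2 > 1, not a unit — skip.
g = 7: 7^20 ≡ 81; 7^8 ≡ 37 — none is 1, so 7 is a primitive root.
Hence the least primitive root of 82 is 7.

7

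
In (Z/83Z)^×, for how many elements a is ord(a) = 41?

40

φ(83) = 83 − 1 = 82 = 2 · 41.
(Z/83Z)^× is cyclic (|G| = 82); a cyclic group of order m has exactly φ(d) elements of each order d | m, and none otherwise.
41 | 82, and φ(41) = 41 − 1 = 40.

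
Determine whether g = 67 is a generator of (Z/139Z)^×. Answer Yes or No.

φ(139) = 139 − 1 = 138 = 2 · 3 · 23.
It suffices to check that the order of 67 is not a proper divisor of 138: compute 67^(138/q) for q ∈ {2, 3, 23}.
67^69 ≡ 1 (mod 139)  [q = 2: ≡ 1 ✗]
67^46 ≡ 96 (mod 139)  [q = 3: ≢ 1 ✓]
67^6 ≡ 116 (mod 139)  [q = 23: ≢ 1 ✓]
The check at q = 2 fails, so 67 generates a proper subgroup.

No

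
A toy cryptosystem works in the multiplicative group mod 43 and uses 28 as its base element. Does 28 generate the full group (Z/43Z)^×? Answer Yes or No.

φ(43) = 43 − 1 = 42 = 2 · 3 · 7.
It suffices to check that the order of 28 is not a proper divisor of 42: compute 28^(42/q) for q ∈ {2, 3, 7}.
28^21 ≡ 42 (mod 43)  [q = 2: ≢ 1 ✓]
28^14 ≡ 6 (mod 43)  [q = 3: ≢ 1 ✓]
28^6 ≡ 11 (mod 43)  [q = 7: ≢ 1 ✓]
None equal 1, so ord_43(28) = 42: 28 is a primitive root.

Yes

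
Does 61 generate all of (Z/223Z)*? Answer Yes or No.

Yes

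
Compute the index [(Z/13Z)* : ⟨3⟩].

4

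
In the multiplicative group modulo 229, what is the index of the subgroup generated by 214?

12

ord(214) | φ(229) = 229 − 1 = 228 = 2^2 · 3 · 19.
Divisors of 228: 1, 2, 3, 4, 6, 12, 19, 38, 57, 76, 114, 228.
Test each divisor d:
214^1 ≡ 214 (mod 229)
214^2 ≡ 225 (mod 229)
214^3 ≡ 60 (mod 229)
214^4 ≡ 16 (mod 229)
214^6 ≡ 165 (mod 229)
214^12 ≡ 203 (mod 229)
214^19 ≡ 1 (mod 229) ✓
The order of 214 is 19, so the subgroup it generates has 19 elements.
Index = |(Z/229Z)^×| / |⟨214⟩| = 228 / 19 = 12.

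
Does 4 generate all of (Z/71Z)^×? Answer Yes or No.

φ(71) = 71 − 1 = 70 = 2 · 5 · 7.
4 is a primitive root mod 71 iff 4^(φ(71)/q) ≢ 1 for every prime q | φ(71), i.e. q ∈ {2, 5, 7}.
4^35 ≡ 1 (mod 71)  [q = 2: ≡ 1 ✗]
4^14 ≡ 5 (mod 71)  [q = 5: ≢ 1 ✓]
4^10 ≡ 48 (mod 71)  [q = 7: ≢ 1 ✓]
Since 4^35 ≡ 1, the order of 4 divides 35 < 70, so 4 is not a primitive root.

No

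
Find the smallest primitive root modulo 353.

3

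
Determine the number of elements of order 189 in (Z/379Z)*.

φ(379) = 379 − 1 = 378 = 2 · 3^3 · 7.
(Z/379Z)^× is cyclic (|G| = 378); a cyclic group of order m has exactly φ(d) elements of each order d | m, and none otherwise.
189 = 3^3 · 7 divides 378, and φ(189) = 108.

108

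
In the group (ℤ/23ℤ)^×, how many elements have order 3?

0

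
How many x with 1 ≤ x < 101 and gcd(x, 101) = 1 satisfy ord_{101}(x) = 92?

0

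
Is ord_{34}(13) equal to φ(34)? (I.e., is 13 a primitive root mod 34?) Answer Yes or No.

No

φ(34) = φ(2)·φ(17) = 1·16 = 16 = 2^4.
It suffices to check that the order of 13 is not a proper divisor of 16: compute 13^(16/q) for q ∈ {2}.
13^8 ≡ 1 (mod 34)  [q = 2: ≡ 1 ✗]
The check at q = 2 fails, so 13 generates a proper subgroup.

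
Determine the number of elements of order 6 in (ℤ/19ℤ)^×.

φ(19) = 19 − 1 = 18 = 2 · 3^2.
Since (Z/19Z)^× is cyclic of order 18, the number of elements of order d is φ(d) when d | 18 and 0 otherwise.
6 = 2 · 3 divides 18, and φ(6) = 2.

2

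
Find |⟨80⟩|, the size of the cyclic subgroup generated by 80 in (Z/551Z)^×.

126

ord(80) | φ(551) = φ(19·29) = (19−1)·(29−1) = 18·28 = 504 = 2^3 · 3^2 · 7.
Divisors of 504: 1, 2, 3, 4, 6, 7, 8, 9, 12, 14, 18, 21, 24, 28, 36, 42, 56, 63, 72, 84, 126, 168, 252, 504.
Evaluate successive powers at the divisors of 504:
80^1 ≡ 80 (mod 551)
80^2 ≡ 339 (mod 551)
80^3 ≡ 121 (mod 551)
80^4 ≡ 313 (mod 551)
80^6 ≡ 315 (mod 551)
80^7 ≡ 405 (mod 551)
80^8 ≡ 442 (mod 551)
80^9 ≡ 96 (mod 551)
80^12 ≡ 45 (mod 551)
80^14 ≡ 378 (mod 551)
80^18 ≡ 400 (mod 551)
80^21 ≡ 463 (mod 551)
80^24 ≡ 372 (mod 551)
80^28 ≡ 175 (mod 551)
80^36 ≡ 210 (mod 551)
80^42 ≡ 30 (mod 551)
80^56 ≡ 320 (mod 551)
80^63 ≡ 115 (mod 551)
80^72 ≡ 20 (mod 551)
80^84 ≡ 349 (mod 551)
80^126 ≡ 1 (mod 551) ✓
Therefore the multiplicative order of 80 modulo 551 is 126.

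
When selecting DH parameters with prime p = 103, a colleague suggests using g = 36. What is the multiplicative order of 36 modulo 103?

ord(36) | φ(103) = 103 − 1 = 102 = 2 · 3 · 17.
Divisors of 102: 1, 2, 3, 6, 17, 34, 51, 102.
Compute 36^d (mod 103) for the divisors d until we hit 1:
36^1 ≡ 36 (mod 103)
36^2 ≡ 60 (mod 103)
36^3 ≡ 100 (mod 103)
36^6 ≡ 9 (mod 103)
36^17 ≡ 46 (mod 103)
36^34 ≡ 56 (mod 103)
36^51 ≡ 1 (mod 103) ✓
Therefore the multiplicative order of 36 modulo 103 is 51.

51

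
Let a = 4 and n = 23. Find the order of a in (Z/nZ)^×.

ord(4) | φ(23) = 23 − 1 = 22 = 2 · 11.
Divisors of 22: 1, 2, 11, 22.
Test each divisor d:
4^1 ≡ 4
4^2 ≡ 16
4^11 ≡ 1
Therefore the multiplicative order of 4 modulo 23 is 11.

11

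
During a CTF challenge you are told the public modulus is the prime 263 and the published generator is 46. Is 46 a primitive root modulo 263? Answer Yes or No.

φ(263) = 263 − 1 = 262 = 2 · 131.
An element g generates (Z/263Z)^× iff g^(262/q) ≢ 1 (mod 263) for each prime q ∈ {2, 131}.
46^131 ≡ 1 (mod 263)  [q = 2: ≡ 1 ✗]
46^2 ≡ 12 (mod 263)  [q = 131: ≢ 1 ✓]
46^131 ≡ 1 shows ord(46) | 131, strictly less than φ(263); not a primitive root.

No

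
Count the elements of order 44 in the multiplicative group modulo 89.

φ(89) = 89 − 1 = 88 = 2^3 · 11.
In a cyclic group of order 88, there are φ(d) elements of order d for each divisor d of 88, and zero for non-divisors.
44 = 2^2 · 11 divides 88, and φ(44) = 20.

20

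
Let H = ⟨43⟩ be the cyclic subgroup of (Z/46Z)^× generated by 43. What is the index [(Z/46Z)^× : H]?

1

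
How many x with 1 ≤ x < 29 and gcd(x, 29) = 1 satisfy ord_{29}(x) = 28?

φ(29) = 29 − 1 = 28 = 2^2 · 7.
In a cyclic group of order 28, there are φ(d) elements of order d for each divisor d of 28, and zero for non-divisors.
28 = 2^2 · 7 divides 28, and φ(28) = 12.

12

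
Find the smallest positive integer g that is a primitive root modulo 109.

φ(109) = 109 − 1 = 108 = 2^2 · 3^3.
Test candidates g = 2, 3, … against the prime factors q ∈ {2, 3} of φ(109): g is a generator iff g^(108/q) ≢ 1 for every such q.
g = 2: 2^54 ≡ 108; 2^36 ≡ 1 — hits 1, so not a primitive root.
g = 3: 3^54 ≡ 1 — hits 1, so not a primitive root.
g = 4: 4^54 ≡ 1 — hits 1, so not a primitive root.
g = 5: 5^54 ≡ 1 — hits 1, so not a primitive root.
g = 6: 6^54 ≡ 108; 6^36 ≡ 63 — none is 1, so 6 is a primitive root.
Hence the least primitive root of 109 is 6.

6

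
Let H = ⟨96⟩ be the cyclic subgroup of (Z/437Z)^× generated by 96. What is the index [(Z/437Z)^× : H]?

36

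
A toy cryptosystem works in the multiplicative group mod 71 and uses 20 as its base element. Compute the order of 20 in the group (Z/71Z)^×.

7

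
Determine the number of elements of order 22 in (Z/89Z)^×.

10

φ(89) = 89 − 1 = 88 = 2^3 · 11.
Since (Z/89Z)^× is cyclic of order 88, the number of elements of order d is φ(d) when d | 88 and 0 otherwise.
22 = 2 · 11 divides 88, and φ(22) = 10.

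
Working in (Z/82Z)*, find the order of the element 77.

20

ord(77) | φ(82) = φ(2)·φ(41) = 1·40 = 40 = 2^3 · 5.
Divisors of 40: 1, 2, 4, 5, 8, 10, 20, 40.
Check 77^d mod 82 for each divisor in increasing order:
77^1 ≡ 77 (mod 82)
77^2 ≡ 25 (mod 82)
77^4 ≡ 51 (mod 82)
77^5 ≡ 73 (mod 82)
77^8 ≡ 59 (mod 82)
77^10 ≡ 81 (mod 82)
77^20 ≡ 1 (mod 82) ✓
The smallest such exponent is 20, so the order of 77 is 20.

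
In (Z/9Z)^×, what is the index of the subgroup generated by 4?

Since 4 ∈ (Z/9Z)^×, its order divides φ(9) = φ(3^2) = 3·(3−1) = 6 = 2 · 3.
Divisors of 6: 1, 2, 3, 6.
Evaluate successive powers at the divisors of 6:
4^1 ≡ 4 (mod 9)
4^2 ≡ 7 (mod 9)
4^3 ≡ 1 (mod 9) ✓
The order of 4 is 3, so the subgroup it generates has 3 elements.
The index is φ(9) / ord(4) = 6 / 3 = 2.

2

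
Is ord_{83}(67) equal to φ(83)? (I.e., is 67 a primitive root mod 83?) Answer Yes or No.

Yes

φ(83) = 83 − 1 = 82 = 2 · 41.
67 is a primitive root mod 83 iff 67^(φ(83)/q) ≢ 1 for every prime q | φ(83), i.e. q ∈ {2, 41}.
67^41 ≡ 82 (mod 83)  [q = 2: ≢ 1 ✓]
67^2 ≡ 7 (mod 83)  [q = 41: ≢ 1 ✓]
All checks pass, so 67 has order 82 and is a primitive root modulo 83.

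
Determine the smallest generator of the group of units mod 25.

2

φ(25) = φ(5^2) = 5·(5−1) = 20 = 2^2 · 5.
Test candidates g = 2, 3, … against the prime factors q ∈ {2, 5} of φ(25): g is a generator iff g^(20/q) ≢ 1 for every such q.
g = 2: 2^10 ≡ 24; 2^4 ≡ 16 — none is 1, so 2 is a primitive root.
Hence the least primitive root of 25 is 2.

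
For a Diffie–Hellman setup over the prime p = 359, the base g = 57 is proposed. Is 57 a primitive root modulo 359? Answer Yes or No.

φ(359) = 359 − 1 = 358 = 2 · 179.
It suffices to check that the order of 57 is not a proper divisor of 358: compute 57^(358/q) for q ∈ {2, 179}.
57^179 ≡ 358 (mod 359)  [q = 2: ≢ 1 ✓]
57^2 ≡ 18 (mod 359)  [q = 179: ≢ 1 ✓]
None equal 1, so ord_359(57) = 358: 57 is a primitive root.

Yes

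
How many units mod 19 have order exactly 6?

φ(19) = 19 − 1 = 18 = 2 · 3^2.
Since (Z/19Z)^× is cyclic of order 18, the number of elements of order d is φ(d) when d | 18 and 0 otherwise.
6 = 2 · 3 divides 18, and φ(6) = 2.

2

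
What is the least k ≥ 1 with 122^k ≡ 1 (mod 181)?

ord(122) | φ(181) = 181 − 1 = 180 = 2^2 · 3^2 · 5.
Divisors of 180: 1, 2, 3, 4, 5, 6, 9, 10, 12, 15, 18, 20, 30, 36, 45, 60, 90, 180.
Test each divisor d:
122^1 ≡ 122 (mod 181)
122^2 ≡ 42 (mod 181)
122^3 ≡ 56 (mod 181)
122^4 ≡ 135 (mod 181)
122^5 ≡ 180 (mod 181)
122^6 ≡ 59 (mod 181)
122^9 ≡ 46 (mod 181)
122^10 ≡ 1 (mod 181) ✓
Therefore the multiplicative order of 122 modulo 181 is 10.

10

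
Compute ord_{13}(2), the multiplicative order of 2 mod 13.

12

The order of 2 must divide φ(13) = 13 − 1 = 12 = 2^2 · 3.
Divisors of 12: 1, 2, 3, 4, 6, 12.
Evaluate successive powers at the divisors of 12:
2^1 ≡ 2 (mod 13)
2^2 ≡ 4 (mod 13)
2^3 ≡ 8 (mod 13)
2^4 ≡ 3 (mod 13)
2^6 ≡ 12 (mod 13)
2^12 ≡ 1 (mod 13) ✓
The smallest such exponent is 12, so the order of 2 is 12.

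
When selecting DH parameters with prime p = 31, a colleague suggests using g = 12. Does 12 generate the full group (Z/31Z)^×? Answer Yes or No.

φ(31) = 31 − 1 = 30 = 2 · 3 · 5.
Test 12^(30/q) mod 31 for each prime factor q of 30:
12^15 ≡ 30 (mod 31)  [q = 2: ≢ 1 ✓]
12^10 ≡ 25 (mod 31)  [q = 3: ≢ 1 ✓]
12^6 ≡ 2 (mod 31)  [q = 5: ≢ 1 ✓]
All checks pass, so 12 has order 30 and is a primitive root modulo 31.

Yes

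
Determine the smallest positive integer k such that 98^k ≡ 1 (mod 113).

Since 98 ∈ (Z/113Z)^×, its order divides φ(113) = 113 − 1 = 112 = 2^4 · 7.
Divisors of 112: 1, 2, 4, 7, 8, 14, 16, 28, 56, 112.
Test each divisor d:
98^1 ≡ 98 (mod 113)
98^2 ≡ 112 (mod 113)
98^4 ≡ 1 (mod 113) ✓
The smallest such exponent is 4, so the order of 98 is 4.

4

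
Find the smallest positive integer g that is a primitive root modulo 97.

φ(97) = 97 − 1 = 96 = 2^5 · 3.
Test candidates g = 2, 3, … against the prime factors q ∈ {2, 3} of φ(97): g is a generator iff g^(96/q) ≢ 1 for every such q.
g = 2: 2^48 ≡ 1 — hits 1, so not a primitive root.
g = 3: 3^48 ≡ 1 — hits 1, so not a primitive root.
g = 4: 4^48 ≡ 1 — hits 1, so not a primitive root.
g = 5: 5^48 ≡ 96; 5^32 ≡ 35 — none is 1, so 5 is a primitive root.
So 5 is the smallest generator of (Z/97Z)^×.

5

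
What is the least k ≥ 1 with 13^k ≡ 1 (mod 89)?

88

The order of 13 must divide φ(89) = 89 − 1 = 88 = 2^3 · 11.
Divisors of 88: 1, 2, 4, 8, 11, 22, 44, 88.
Test each divisor d:
13^1 ≡ 13 (mod 89)
13^2 ≡ 80 (mod 89)
13^4 ≡ 81 (mod 89)
13^8 ≡ 64 (mod 89)
13^11 ≡ 77 (mod 89)
13^22 ≡ 55 (mod 89)
13^44 ≡ 88 (mod 89)
13^88 ≡ 1 (mod 89) ✓
Therefore the multiplicative order of 13 modulo 89 is 88.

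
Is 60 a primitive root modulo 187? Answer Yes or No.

No

187 = 11 · 17 is a product of two distinct odd primes, so (Z/187Z)^× ≅ (Z/11Z)^× × (Z/17Z)^× is not cyclic.
No primitive root modulo 187 exists; in particular 60 is not one.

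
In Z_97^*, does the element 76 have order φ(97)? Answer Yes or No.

φ(97) = 97 − 1 = 96 = 2^5 · 3.
It suffices to check that the order of 76 is not a proper divisor of 96: compute 76^(96/q) for q ∈ {2, 3}.
76^48 ≡ 96 (mod 97)  [q = 2: ≢ 1 ✓]
76^32 ≡ 61 (mod 97)  [q = 3: ≢ 1 ✓]
Every test exponent gives a nontrivial residue, hence 76 generates the full group.

Yes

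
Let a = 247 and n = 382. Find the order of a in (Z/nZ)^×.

190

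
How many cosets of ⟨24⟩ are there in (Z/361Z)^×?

The order of 24 must divide φ(361) = φ(19^2) = 19·(19−1) = 342 = 2 · 3^2 · 19.
Divisors of 342: 1, 2, 3, 6, 9, 18, 19, 38, 57, 114, 171, 342.
Check 24^d mod 361 for each divisor in increasing order:
24^1 ≡ 24 (mod 361)
24^2 ≡ 215 (mod 361)
24^3 ≡ 106 (mod 361)
24^6 ≡ 45 (mod 361)
24^9 ≡ 77 (mod 361)
24^18 ≡ 153 (mod 361)
24^19 ≡ 62 (mod 361)
24^38 ≡ 234 (mod 361)
24^57 ≡ 68 (mod 361)
24^114 ≡ 292 (mod 361)
24^171 ≡ 1 (mod 361) ✓
Thus |⟨24⟩| = ord(24) = 171.
The index is φ(361) / ord(24) = 342 / 171 = 2.

2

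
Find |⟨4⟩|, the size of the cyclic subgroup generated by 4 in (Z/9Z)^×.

The order of 4 must divide φ(9) = φ(3^2) = 3·(3−1) = 6 = 2 · 3.
Divisors of 6: 1, 2, 3, 6.
Test each divisor d:
4^1 ≡ 4 (mod 9)
4^2 ≡ 7 (mod 9)
4^3 ≡ 1 (mod 9) ✓
So ord_9(4) = 3.

3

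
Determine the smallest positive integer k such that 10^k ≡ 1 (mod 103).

By Lagrange's theorem, ord_103(10) divides φ(103) = 103 − 1 = 102 = 2 · 3 · 17.
Divisors of 102: 1, 2, 3, 6, 17, 34, 51, 102.
Test each divisor d:
10^1 ≡ 10
10^2 ≡ 100
10^3 ≡ 73
10^6 ≡ 76
10^17 ≡ 102
10^34 ≡ 1
Hence ord(10) = 34.

34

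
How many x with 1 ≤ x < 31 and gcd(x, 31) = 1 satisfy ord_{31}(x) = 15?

φ(31) = 31 − 1 = 30 = 2 · 3 · 5.
Since (Z/31Z)^× is cyclic of order 30, the number of elements of order d is φ(d) when d | 30 and 0 otherwise.
15 = 3 · 5 divides 30, and φ(15) = 8.

8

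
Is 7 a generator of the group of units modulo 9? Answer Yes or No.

No

φ(9) = φ(3^2) = 3·(3−1) = 6 = 2 · 3.
It suffices to check that the order of 7 is not a proper divisor of 6: compute 7^(6/q) for q ∈ {2, 3}.
7^3 ≡ 1 (mod 9)  [q = 2: ≡ 1 ✗]
7^2 ≡ 4 (mod 9)  [q = 3: ≢ 1 ✓]
Since 7^3 ≡ 1, the order of 7 divides 3 < 6, so 7 is not a primitive root.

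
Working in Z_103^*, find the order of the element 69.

34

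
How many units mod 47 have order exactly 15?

φ(47) = 47 − 1 = 46 = 2 · 23.
Since (Z/47Z)^× is cyclic of order 46, the number of elements of order d is φ(d) when d | 46 and 0 otherwise.
15 does not divide 46, so no element of (Z/47Z)^× has order 15.

0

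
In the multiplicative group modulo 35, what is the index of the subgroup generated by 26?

ord(26) | φ(35) = φ(5·7) = (5−1)·(7−1) = 4·6 = 24 = 2^3 · 3.
Divisors of 24: 1, 2, 3, 4, 6, 8, 12, 24.
Test each divisor d:
26^1 ≡ 26 (mod 35)
26^2 ≡ 11 (mod 35)
26^3 ≡ 6 (mod 35)
26^4 ≡ 16 (mod 35)
26^6 ≡ 1 (mod 35) ✓
So ord_35(26) = 6, hence |⟨26⟩| = 6.
Index = |(Z/35Z)^×| / |⟨26⟩| = 24 / 6 = 4.

4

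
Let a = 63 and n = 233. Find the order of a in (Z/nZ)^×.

Since 63 ∈ (Z/233Z)^×, its order divides φ(233) = 233 − 1 = 232 = 2^3 · 29.
Divisors of 232: 1, 2, 4, 8, 29, 58, 116, 232.
Compute 63^d (mod 233) for the divisors d until we hit 1:
63^1 ≡ 63 (mod 233)
63^2 ≡ 8 (mod 233)
63^4 ≡ 64 (mod 233)
63^8 ≡ 135 (mod 233)
63^29 ≡ 1 (mod 233) ✓
Therefore the multiplicative order of 63 modulo 233 is 29.

29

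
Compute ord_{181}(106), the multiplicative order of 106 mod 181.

90

ord(106) | φ(181) = 181 − 1 = 180 = 2^2 · 3^2 · 5.
Divisors of 180: 1, 2, 3, 4, 5, 6, 9, 10, 12, 15, 18, 20, 30, 36, 45, 60, 90, 180.
Check 106^d mod 181 for each divisor in increasing order:
106^1 ≡ 106 (mod 181)
106^2 ≡ 14 (mod 181)
106^3 ≡ 36 (mod 181)
106^4 ≡ 15 (mod 181)
106^5 ≡ 142 (mod 181)
106^6 ≡ 29 (mod 181)
106^9 ≡ 139 (mod 181)
106^10 ≡ 73 (mod 181)
106^12 ≡ 117 (mod 181)
106^15 ≡ 49 (mod 181)
106^18 ≡ 135 (mod 181)
106^20 ≡ 80 (mod 181)
106^30 ≡ 48 (mod 181)
106^36 ≡ 125 (mod 181)
106^45 ≡ 180 (mod 181)
106^60 ≡ 132 (mod 181)
106^90 ≡ 1 (mod 181) ✓
So ord_181(106) = 90.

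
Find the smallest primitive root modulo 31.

φ(31) = 31 − 1 = 30 = 2 · 3 · 5.
g is a primitive root iff g^(30/q) ≢ 1 (mod 31) for each prime q ∈ {2, 3, 5}.
g = 2: 2^15 ≡ 1 — hits 1, so not a primitive root.
g = 3: 3^15 ≡ 30; 3^10 ≡ 25; 3^6 ≡ 16 — none is 1, so 3 is a primitive root.
So 3 is the smallest generator of (Z/31Z)^×.

3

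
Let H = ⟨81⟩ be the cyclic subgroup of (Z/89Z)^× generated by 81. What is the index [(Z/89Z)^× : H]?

4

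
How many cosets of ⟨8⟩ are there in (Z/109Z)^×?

By Lagrange's theorem, ord_109(8) divides φ(109) = 109 − 1 = 108 = 2^2 · 3^3.
Divisors of 108: 1, 2, 3, 4, 6, 9, 12, 18, 27, 36, 54, 108.
Check 8^d mod 109 for each divisor in increasing order:
8^1 ≡ 8 (mod 109)
8^2 ≡ 64 (mod 109)
8^3 ≡ 76 (mod 109)
8^4 ≡ 63 (mod 109)
8^6 ≡ 108 (mod 109)
8^9 ≡ 33 (mod 109)
8^12 ≡ 1 (mod 109) ✓
The order of 8 is 12, so the subgroup it generates has 12 elements.
Index = |(Z/109Z)^×| / |⟨8⟩| = 108 / 12 = 9.

9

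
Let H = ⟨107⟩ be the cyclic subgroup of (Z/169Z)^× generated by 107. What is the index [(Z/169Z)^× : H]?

4

By Lagrange's theorem, ord_169(107) divides φ(169) = φ(13^2) = 13·(13−1) = 156 = 2^2 · 3 · 13.
Divisors of 156: 1, 2, 3, 4, 6, 12, 13, 26, 39, 52, 78, 156.
Check 107^d mod 169 for each divisor in increasing order:
107^1 ≡ 107
107^2 ≡ 126
107^3 ≡ 131
107^4 ≡ 159
107^6 ≡ 92
107^12 ≡ 14
107^13 ≡ 146
107^26 ≡ 22
107^39 ≡ 1
So ord_169(107) = 39, hence |⟨107⟩| = 39.
[(Z/169Z)^× : ⟨107⟩] = 156/39 = 4.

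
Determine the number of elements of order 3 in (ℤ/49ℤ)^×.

φ(49) = φ(7^2) = 7·(7−1) = 42 = 2 · 3 · 7.
Since (Z/49Z)^× is cyclic of order 42, the number of elements of order d is φ(d) when d | 42 and 0 otherwise.
3 | 42, and φ(3) = 3 − 1 = 2.

2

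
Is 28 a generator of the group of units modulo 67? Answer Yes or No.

Yes

φ(67) = 67 − 1 = 66 = 2 · 3 · 11.
An element g generates (Z/67Z)^× iff g^(66/q) ≢ 1 (mod 67) for each prime q ∈ {2, 3, 11}.
28^33 ≡ 66 (mod 67)  [q = 2: ≢ 1 ✓]
28^22 ≡ 37 (mod 67)  [q = 3: ≢ 1 ✓]
28^6 ≡ 40 (mod 67)  [q = 11: ≢ 1 ✓]
None equal 1, so ord_67(28) = 66: 28 is a primitive root.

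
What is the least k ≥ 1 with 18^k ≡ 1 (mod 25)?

4

By Lagrange's theorem, ord_25(18) divides φ(25) = φ(5^2) = 5·(5−1) = 20 = 2^2 · 5.
Divisors of 20: 1, 2, 4, 5, 10, 20.
Compute 18^d (mod 25) for the divisors d until we hit 1:
18^1 ≡ 18 (mod 25)
18^2 ≡ 24 (mod 25)
18^4 ≡ 1 (mod 25) ✓
The smallest such exponent is 4, so the order of 18 is 4.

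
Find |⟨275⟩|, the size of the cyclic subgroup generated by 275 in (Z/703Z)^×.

Since 275 ∈ (Z/703Z)^×, its order divides φ(703) = φ(19·37) = (19−1)·(37−1) = 18·36 = 648 = 2^3 · 3^4.
Divisors of 648: 1, 2, 3, 4, 6, 8, 9, 12, 18, 24, 27, 36, 54, 72, 81, 108, 162, 216, 324, 648.
Compute 275^d (mod 703) for the divisors d until we hit 1:
275^1 ≡ 275
275^2 ≡ 404
275^3 ≡ 26
275^4 ≡ 120
275^6 ≡ 676
275^8 ≡ 340
275^9 ≡ 1
Therefore the multiplicative order of 275 modulo 703 is 9.

9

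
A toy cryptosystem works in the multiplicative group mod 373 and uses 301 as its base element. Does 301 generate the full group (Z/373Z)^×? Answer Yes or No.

φ(373) = 373 − 1 = 372 = 2^2 · 3 · 31.
Test 301^(372/q) mod 373 for each prime factor q of 372:
301^186 ≡ 372 (mod 373)  [q = 2: ≢ 1 ✓]
301^124 ≡ 88 (mod 373)  [q = 3: ≢ 1 ✓]
301^12 ≡ 189 (mod 373)  [q = 31: ≢ 1 ✓]
Every test exponent gives a nontrivial residue, hence 301 generates the full group.

Yes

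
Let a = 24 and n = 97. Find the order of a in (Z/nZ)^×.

24

Since 24 ∈ (Z/97Z)^×, its order divides φ(97) = 97 − 1 = 96 = 2^5 · 3.
Divisors of 96: 1, 2, 3, 4, 6, 8, 12, 16, 24, 32, 48, 96.
Test each divisor d:
24^1 ≡ 24 (mod 97)
24^2 ≡ 91 (mod 97)
24^3 ≡ 50 (mod 97)
24^4 ≡ 36 (mod 97)
24^6 ≡ 75 (mod 97)
24^8 ≡ 35 (mod 97)
24^12 ≡ 96 (mod 97)
24^16 ≡ 61 (mod 97)
24^24 ≡ 1 (mod 97) ✓
So ord_97(24) = 24.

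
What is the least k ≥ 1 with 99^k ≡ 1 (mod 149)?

148

By Lagrange's theorem, ord_149(99) divides φ(149) = 149 − 1 = 148 = 2^2 · 37.
Divisors of 148: 1, 2, 4, 37, 74, 148.
Compute 99^d (mod 149) for the divisors d until we hit 1:
99^1 ≡ 99
99^2 ≡ 116
99^4 ≡ 46
99^37 ≡ 44
99^74 ≡ 148
99^148 ≡ 1
So ord_149(99) = 148.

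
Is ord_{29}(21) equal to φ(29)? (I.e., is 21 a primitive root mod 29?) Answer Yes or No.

φ(29) = 29 − 1 = 28 = 2^2 · 7.
An element g generates (Z/29Z)^× iff g^(28/q) ≢ 1 (mod 29) for each prime q ∈ {2, 7}.
21^14 ≡ 28 (mod 29)  [q = 2: ≢ 1 ✓]
21^4 ≡ 7 (mod 29)  [q = 7: ≢ 1 ✓]
All checks pass, so 21 has order 28 and is a primitive root modulo 29.

Yes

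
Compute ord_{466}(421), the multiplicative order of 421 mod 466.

Since 421 ∈ (Z/466Z)^×, its order divides φ(466) = φ(2)·φ(233) = 1·232 = 232 = 2^3 · 29.
Divisors of 232: 1, 2, 4, 8, 29, 58, 116, 232.
Check 421^d mod 466 for each divisor in increasing order:
421^1 ≡ 421 (mod 466)
421^2 ≡ 161 (mod 466)
421^4 ≡ 291 (mod 466)
421^8 ≡ 335 (mod 466)
421^29 ≡ 369 (mod 466)
421^58 ≡ 89 (mod 466)
421^116 ≡ 465 (mod 466)
421^232 ≡ 1 (mod 466) ✓
The smallest such exponent is 232, so the order of 421 is 232.

232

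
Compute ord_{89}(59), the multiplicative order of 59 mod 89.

88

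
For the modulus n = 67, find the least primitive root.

φ(67) = 67 − 1 = 66 = 2 · 3 · 11.
Test candidates g = 2, 3, … against the prime factors q ∈ {2, 3, 11} of φ(67): g is a generator iff g^(66/q) ≢ 1 for every such q.
g = 2: 2^33 ≡ 66; 2^22 ≡ 37; 2^6 ≡ 64 — none is 1, so 2 is a primitive root.
So 2 is the smallest generator of (Z/67Z)^×.

2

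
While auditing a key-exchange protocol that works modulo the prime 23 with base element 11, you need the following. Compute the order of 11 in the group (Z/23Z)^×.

Since 11 ∈ (Z/23Z)^×, its order divides φ(23) = 23 − 1 = 22 = 2 · 11.
Divisors of 22: 1, 2, 11, 22.
Test each divisor d:
11^1 ≡ 11
11^2 ≡ 6
11^11 ≡ 22
11^22 ≡ 1
Hence ord(11) = 22.

22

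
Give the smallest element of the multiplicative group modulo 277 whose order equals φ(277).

φ(277) = 277 − 1 = 276 = 2^2 · 3 · 23.
g is a primitive root iff g^(276/q) ≢ 1 (mod 277) for each prime q ∈ {2, 3, 23}.
g = 2: 2^138 ≡ 276; 2^92 ≡ 1 — hits 1, so not a primitive root.
g = 3: 3^138 ≡ 1 — hits 1, so not a primitive root.
g = 4: 4^138 ≡ 1 — hits 1, so not a primitive root.
g = 5: 5^138 ≡ 276; 5^92 ≡ 116; 5^12 ≡ 27 — none is 1, so 5 is a primitive root.
The smallest primitive root modulo 277 is 5.

5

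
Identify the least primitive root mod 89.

3

φ(89) = 89 − 1 = 88 = 2^3 · 11.
g is a primitive root iff g^(88/q) ≢ 1 (mod 89) for each prime q ∈ {2, 11}.
g = 2: 2^44 ≡ 1 — hits 1, so not a primitive root.
g = 3: 3^44 ≡ 88; 3^8 ≡ 64 — none is 1, so 3 is a primitive root.
So 3 is the smallest generator of (Z/89Z)^×.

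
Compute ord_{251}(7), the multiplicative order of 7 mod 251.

ord(7) | φ(251) = 251 − 1 = 250 = 2 · 5^3.
Divisors of 250: 1, 2, 5, 10, 25, 50, 125, 250.
Evaluate successive powers at the divisors of 250:
7^1 ≡ 7
7^2 ≡ 49
7^5 ≡ 241
7^10 ≡ 100
7^25 ≡ 149
7^50 ≡ 113
7^125 ≡ 1
So ord_251(7) = 125.

125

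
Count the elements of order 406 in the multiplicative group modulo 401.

φ(401) = 401 − 1 = 400 = 2^4 · 5^2.
Since (Z/401Z)^× is cyclic of order 400, the number of elements of order d is φ(d) when d | 400 and 0 otherwise.
406 does not divide 400, so no element of (Z/401Z)^× has order 406.

0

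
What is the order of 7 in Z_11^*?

10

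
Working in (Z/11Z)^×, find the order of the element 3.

The order of 3 must divide φ(11) = 11 − 1 = 10 = 2 · 5.
Divisors of 10: 1, 2, 5, 10.
Compute 3^d (mod 11) for the divisors d until we hit 1:
3^1 ≡ 3
3^2 ≡ 9
3^5 ≡ 1
The smallest such exponent is 5, so the order of 3 is 5.

5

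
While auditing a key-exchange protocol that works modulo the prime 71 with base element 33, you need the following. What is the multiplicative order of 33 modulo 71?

The order of 33 must divide φ(71) = 71 − 1 = 70 = 2 · 5 · 7.
Divisors of 70: 1, 2, 5, 7, 10, 14, 35, 70.
Compute 33^d (mod 71) for the divisors d until we hit 1:
33^1 ≡ 33 (mod 71)
33^2 ≡ 24 (mod 71)
33^5 ≡ 51 (mod 71)
33^7 ≡ 17 (mod 71)
33^10 ≡ 45 (mod 71)
33^14 ≡ 5 (mod 71)
33^35 ≡ 70 (mod 71)
33^70 ≡ 1 (mod 71) ✓
Therefore the multiplicative order of 33 modulo 71 is 70.

70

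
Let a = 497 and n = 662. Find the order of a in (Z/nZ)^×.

30

By Lagrange's theorem, ord_662(497) divides φ(662) = φ(2)·φ(331) = 1·330 = 330 = 2 · 3 · 5 · 11.
Divisors of 330: 1, 2, 3, 5, 6, 10, 11, 15, 22, 30, 33, 55, 66, 110, 165, 330.
Evaluate successive powers at the divisors of 330:
497^1 ≡ 497
497^2 ≡ 83
497^3 ≡ 207
497^5 ≡ 631
497^6 ≡ 481
497^10 ≡ 299
497^11 ≡ 315
497^15 ≡ 661
497^22 ≡ 587
497^30 ≡ 1
So ord_662(497) = 30.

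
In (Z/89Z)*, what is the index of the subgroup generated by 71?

ord(71) | φ(89) = 89 − 1 = 88 = 2^3 · 11.
Divisors of 88: 1, 2, 4, 8, 11, 22, 44, 88.
Evaluate successive powers at the divisors of 88:
71^1 ≡ 71
71^2 ≡ 57
71^4 ≡ 45
71^8 ≡ 67
71^11 ≡ 55
71^22 ≡ 88
71^44 ≡ 1
The order of 71 is 44, so the subgroup it generates has 44 elements.
[(Z/89Z)^× : ⟨71⟩] = 88/44 = 2.

2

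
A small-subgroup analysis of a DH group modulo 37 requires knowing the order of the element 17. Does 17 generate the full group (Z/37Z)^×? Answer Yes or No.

Yes

φ(37) = 37 − 1 = 36 = 2^2 · 3^2.
Test 17^(36/q) mod 37 for each prime factor q of 36:
17^18 ≡ 36 (mod 37)  [q = 2: ≢ 1 ✓]
17^12 ≡ 26 (mod 37)  [q = 3: ≢ 1 ✓]
Every test exponent gives a nontrivial residue, hence 17 generates the full group.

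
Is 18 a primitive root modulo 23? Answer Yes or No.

No

φ(23) = 23 − 1 = 22 = 2 · 11.
18 is a primitive root mod 23 iff 18^(φ(23)/q) ≢ 1 for every prime q | φ(23), i.e. q ∈ {2, 11}.
18^11 ≡ 1 (mod 23)  [q = 2: ≡ 1 ✗]
18^2 ≡ 2 (mod 23)  [q = 11: ≢ 1 ✓]
Since 18^11 ≡ 1, the order of 18 divides 11 < 22, so 18 is not a primitive root.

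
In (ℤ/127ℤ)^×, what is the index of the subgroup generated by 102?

ord(102) | φ(127) = 127 − 1 = 126 = 2 · 3^2 · 7.
Divisors of 126: 1, 2, 3, 6, 7, 9, 14, 18, 21, 42, 63, 126.
Test each divisor d:
102^1 ≡ 102 (mod 127)
102^2 ≡ 117 (mod 127)
102^3 ≡ 123 (mod 127)
102^6 ≡ 16 (mod 127)
102^7 ≡ 108 (mod 127)
102^9 ≡ 63 (mod 127)
102^14 ≡ 107 (mod 127)
102^18 ≡ 32 (mod 127)
102^21 ≡ 126 (mod 127)
102^42 ≡ 1 (mod 127) ✓
The order of 102 is 42, so the subgroup it generates has 42 elements.
Index = |(Z/127Z)^×| / |⟨102⟩| = 126 / 42 = 3.

3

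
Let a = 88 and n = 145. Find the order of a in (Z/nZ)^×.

The order of 88 must divide φ(145) = φ(5·29) = (5−1)·(29−1) = 4·28 = 112 = 2^4 · 7.
Divisors of 112: 1, 2, 4, 7, 8, 14, 16, 28, 56, 112.
Check 88^d mod 145 for each divisor in increasing order:
88^1 ≡ 88
88^2 ≡ 59
88^4 ≡ 1
The smallest such exponent is 4, so the order of 88 is 4.

4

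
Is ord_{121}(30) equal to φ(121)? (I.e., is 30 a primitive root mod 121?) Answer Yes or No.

Yes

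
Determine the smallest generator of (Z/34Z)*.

3

φ(34) = φ(2)·φ(17) = 1·16 = 16 = 2^4.
g is a primitive root iff g^(16/q) ≢ 1 (mod 34) for each prime q ∈ {2}.
g = 2: gcd(2, 34) = 2 > 1, not a unit — skip.
g = 3: 3^8 ≡ 33 — none is 1, so 3 is a primitive root.
So 3 is the smallest generator of (Z/34Z)^×.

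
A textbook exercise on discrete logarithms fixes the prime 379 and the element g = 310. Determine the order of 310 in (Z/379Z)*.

Since 310 ∈ (Z/379Z)^×, its order divides φ(379) = 379 − 1 = 378 = 2 · 3^3 · 7.
Divisors of 378: 1, 2, 3, 6, 7, 9, 14, 18, 21, 27, 42, 54, 63, 126, 189, 378.
Evaluate successive powers at the divisors of 378:
310^1 ≡ 310
310^2 ≡ 213
310^3 ≡ 84
310^6 ≡ 234
310^7 ≡ 151
310^9 ≡ 327
310^14 ≡ 61
310^18 ≡ 51
310^21 ≡ 115
310^27 ≡ 1
Hence ord(310) = 27.

27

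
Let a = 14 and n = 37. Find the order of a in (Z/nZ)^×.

12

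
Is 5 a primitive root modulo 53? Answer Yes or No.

φ(53) = 53 − 1 = 52 = 2^2 · 13.
It suffices to check that the order of 5 is not a proper divisor of 52: compute 5^(52/q) for q ∈ {2, 13}.
5^26 ≡ 52 (mod 53)  [q = 2: ≢ 1 ✓]
5^4 ≡ 42 (mod 53)  [q = 13: ≢ 1 ✓]
Every test exponent gives a nontrivial residue, hence 5 generates the full group.

Yes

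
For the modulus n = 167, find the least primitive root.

φ(167) = 167 − 1 = 166 = 2 · 83.
g is a primitive root iff g^(166/q) ≢ 1 (mod 167) for each prime q ∈ {2, 83}.
g = 2: 2^83 ≡ 1 — hits 1, so not a primitive root.
g = 3: 3^83 ≡ 1 — hits 1, so not a primitive root.
g = 4: 4^83 ≡ 1 — hits 1, so not a primitive root.
g = 5: 5^83 ≡ 166; 5^2 ≡ 25 — none is 1, so 5 is a primitive root.
So 5 is the smallest generator of (Z/167Z)^×.

5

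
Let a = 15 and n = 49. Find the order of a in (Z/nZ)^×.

Since 15 ∈ (Z/49Z)^×, its order divides φ(49) = φ(7^2) = 7·(7−1) = 42 = 2 · 3 · 7.
Divisors of 42: 1, 2, 3, 6, 7, 14, 21, 42.
Check 15^d mod 49 for each divisor in increasing order:
15^1 ≡ 15
15^2 ≡ 29
15^3 ≡ 43
15^6 ≡ 36
15^7 ≡ 1
The smallest such exponent is 7, so the order of 15 is 7.

7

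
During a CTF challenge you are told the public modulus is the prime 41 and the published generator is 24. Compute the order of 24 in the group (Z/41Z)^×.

40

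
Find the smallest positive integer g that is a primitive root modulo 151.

φ(151) = 151 − 1 = 150 = 2 · 3 · 5^2.
g is a primitive root iff g^(150/q) ≢ 1 (mod 151) for each prime q ∈ {2, 3, 5}.
g = 2: 2^75 ≡ 1 — hits 1, so not a primitive root.
g = 3: 3^75 ≡ 150; 3^50 ≡ 1 — hits 1, so not a primitive root.
g = 4: 4^75 ≡ 1 — hits 1, so not a primitive root.
g = 5: 5^75 ≡ 1 — hits 1, so not a primitive root.
g = 6: 6^75 ≡ 150; 6^50 ≡ 32; 6^30 ≡ 59 — none is 1, so 6 is a primitive root.
The smallest primitive root modulo 151 is 6.

6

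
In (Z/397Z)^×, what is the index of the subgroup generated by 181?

3

The order of 181 must divide φ(397) = 397 − 1 = 396 = 2^2 · 3^2 · 11.
Divisors of 396: 1, 2, 3, 4, 6, 9, 11, 12, 18, 22, 33, 36, 44, 66, 99, 132, 198, 396.
Test each divisor d:
181^1 ≡ 181 (mod 397)
181^2 ≡ 207 (mod 397)
181^3 ≡ 149 (mod 397)
181^4 ≡ 370 (mod 397)
181^6 ≡ 366 (mod 397)
181^9 ≡ 145 (mod 397)
181^11 ≡ 240 (mod 397)
181^12 ≡ 167 (mod 397)
181^18 ≡ 381 (mod 397)
181^22 ≡ 35 (mod 397)
181^33 ≡ 63 (mod 397)
181^36 ≡ 256 (mod 397)
181^44 ≡ 34 (mod 397)
181^66 ≡ 396 (mod 397)
181^99 ≡ 334 (mod 397)
181^132 ≡ 1 (mod 397) ✓
So ord_397(181) = 132, hence |⟨181⟩| = 132.
[(Z/397Z)^× : ⟨181⟩] = 396/132 = 3.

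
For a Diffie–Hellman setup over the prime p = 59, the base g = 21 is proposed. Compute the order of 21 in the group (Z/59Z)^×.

29

ord(21) | φ(59) = 59 − 1 = 58 = 2 · 29.
Divisors of 58: 1, 2, 29, 58.
Test each divisor d:
21^1 ≡ 21 (mod 59)
21^2 ≡ 28 (mod 59)
21^29 ≡ 1 (mod 59) ✓
Hence ord(21) = 29.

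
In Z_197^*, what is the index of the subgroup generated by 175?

The order of 175 must divide φ(197) = 197 − 1 = 196 = 2^2 · 7^2.
Divisors of 196: 1, 2, 4, 7, 14, 28, 49, 98, 196.
Check 175^d mod 197 for each divisor in increasing order:
175^1 ≡ 175
175^2 ≡ 90
175^4 ≡ 23
175^7 ≡ 164
175^14 ≡ 104
175^28 ≡ 178
175^49 ≡ 1
So ord_197(175) = 49, hence |⟨175⟩| = 49.
The index is φ(197) / ord(175) = 196 / 49 = 4.

4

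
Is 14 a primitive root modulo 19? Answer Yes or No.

φ(19) = 19 − 1 = 18 = 2 · 3^2.
An element g generates (Z/19Z)^× iff g^(18/q) ≢ 1 (mod 19) for each prime q ∈ {2, 3}.
14^9 ≡ 18 (mod 19)  [q = 2: ≢ 1 ✓]
14^6 ≡ 7 (mod 19)  [q = 3: ≢ 1 ✓]
None equal 1, so ord_19(14) = 18: 14 is a primitive root.

Yes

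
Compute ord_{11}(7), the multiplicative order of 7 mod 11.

Since 7 ∈ (Z/11Z)^×, its order divides φ(11) = 11 − 1 = 10 = 2 · 5.
Divisors of 10: 1, 2, 5, 10.
Check 7^d mod 11 for each divisor in increasing order:
7^1 ≡ 7 (mod 11)
7^2 ≡ 5 (mod 11)
7^5 ≡ 10 (mod 11)
7^10 ≡ 1 (mod 11) ✓
Hence ord(7) = 10.

10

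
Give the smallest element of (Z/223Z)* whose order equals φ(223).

3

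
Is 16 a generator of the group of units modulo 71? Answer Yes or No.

φ(71) = 71 − 1 = 70 = 2 · 5 · 7.
16 is a primitive root mod 71 iff 16^(φ(71)/q) ≢ 1 for every prime q | φ(71), i.e. q ∈ {2, 5, 7}.
16^35 ≡ 1 (mod 71)  [q = 2: ≡ 1 ✗]
16^14 ≡ 25 (mod 71)  [q = 5: ≢ 1 ✓]
16^10 ≡ 32 (mod 71)  [q = 7: ≢ 1 ✓]
The check at q = 2 fails, so 16 generates a proper subgroup.

No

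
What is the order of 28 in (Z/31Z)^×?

ord(28) | φ(31) = 31 − 1 = 30 = 2 · 3 · 5.
Divisors of 30: 1, 2, 3, 5, 6, 10, 15, 30.
Check 28^d mod 31 for each divisor in increasing order:
28^1 ≡ 28 (mod 31)
28^2 ≡ 9 (mod 31)
28^3 ≡ 4 (mod 31)
28^5 ≡ 5 (mod 31)
28^6 ≡ 16 (mod 31)
28^10 ≡ 25 (mod 31)
28^15 ≡ 1 (mod 31) ✓
Therefore the multiplicative order of 28 modulo 31 is 15.

15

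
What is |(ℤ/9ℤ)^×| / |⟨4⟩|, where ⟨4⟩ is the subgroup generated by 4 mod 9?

The order of 4 must divide φ(9) = φ(3^2) = 3·(3−1) = 6 = 2 · 3.
Divisors of 6: 1, 2, 3, 6.
Check 4^d mod 9 for each divisor in increasing order:
4^1 ≡ 4 (mod 9)
4^2 ≡ 7 (mod 9)
4^3 ≡ 1 (mod 9) ✓
So ord_9(4) = 3, hence |⟨4⟩| = 3.
[(Z/9Z)^× : ⟨4⟩] = 6/3 = 2.

2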